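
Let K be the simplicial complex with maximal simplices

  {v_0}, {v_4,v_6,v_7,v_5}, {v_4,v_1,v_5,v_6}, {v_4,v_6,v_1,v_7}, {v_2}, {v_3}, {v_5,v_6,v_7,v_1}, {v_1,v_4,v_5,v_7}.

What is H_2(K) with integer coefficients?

H_2 ≅ 0.

Take the total order v_0 < v_1 < v_2 < v_3 < v_4 < v_5 < v_6 < v_7 on the vertex set. Then K (dimension 3) consists of the simplices:

  0-simplices (8): [v_0], [v_1], [v_2], [v_3], [v_4], [v_5], [v_6], [v_7]
  1-simplices (10): [v_1,v_4], [v_1,v_5], [v_1,v_6], [v_1,v_7], [v_4,v_5], [v_4,v_6], [v_4,v_7], [v_5,v_6], [v_5,v_7], [v_6,v_7]
  2-simplices (10): [v_1,v_4,v_5], [v_1,v_4,v_6], [v_1,v_4,v_7], [v_1,v_5,v_6], [v_1,v_5,v_7], [v_1,v_6,v_7], [v_4,v_5,v_6], [v_4,v_5,v_7], [v_4,v_6,v_7], [v_5,v_6,v_7]
  3-simplices (5): [v_1,v_4,v_5,v_6], [v_1,v_4,v_5,v_7], [v_1,v_4,v_6,v_7], [v_1,v_5,v_6,v_7], [v_4,v_5,v_6,v_7]

so the chain groups are C_0 ≅ Z^8, C_1 ≅ Z^10, C_2 ≅ Z^10, C_3 ≅ Z^5.

Boundary ∂_1: C_1 → C_0 maps an edge to its endpoints' difference, ∂[p,q] = q − p. For instance
  ∂[v_1,v_4] = [v_4] − [v_1].
This gives a 8×10 integer matrix of rank 4; reducing to Smith normal form yields diagonal entries (1,1,1,1).

The boundary map ∂_2: C_2 → C_1 acts by ∂[p,q,r] = [q,r] − [p,r] + [p,q]. For instance
  ∂[v_1,v_5,v_7] = [v_5,v_7] − [v_1,v_7] + [v_1,v_5],
  ∂[v_1,v_4,v_5] = [v_4,v_5] − [v_1,v_5] + [v_1,v_4].
This gives a 10×10 integer matrix of rank 6; reducing to Smith normal form yields diagonal entries (1,1,1,1,1,1).

Boundary ∂_3: C_3 → C_2 sends each 3-simplex σ to the alternating sum Σ_i (−1)^i (σ with its i-th vertex removed). For instance
  ∂[v_1,v_4,v_5,v_7] = [v_4,v_5,v_7] − [v_1,v_5,v_7] + [v_1,v_4,v_7] − [v_1,v_4,v_5],
  ∂[v_4,v_5,v_6,v_7] = [v_5,v_6,v_7] − [v_4,v_6,v_7] + [v_4,v_5,v_7] − [v_4,v_5,v_6].
As a 10×5 matrix over Z this has rank 4, with invariant factors (1,1,1,1).

Computing H_k = (kernel of ∂_k) / (image of ∂_{k+1}):

  H_2: rank ker ∂_2 − rank ∂_3 = (10 − 6) − 4 = 0, and the invariant factors of ∂_3 are all 1, so H_2 = 0.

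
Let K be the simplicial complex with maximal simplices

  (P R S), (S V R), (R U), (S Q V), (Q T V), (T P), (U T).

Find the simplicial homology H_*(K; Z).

H_0 = Z,  H_1 = Z^2,  H_2 = 0.

Order the vertices as P < Q < R < S < T < U < V. Listing each simplex with vertices in this order, K has dimension 2 with simplices:

  0-simplices (7): P, Q, R, S, T, U, V
  1-simplices (12): PR, PS, PT, QS, QT, QV, RS, RU, RV, SV, TU, TV
  2-simplices (4): PRS, QSV, QTV, RSV

so the chain groups are C_0 ≅ Z^7, C_1 ≅ Z^12, C_2 ≅ Z^4.

∂_1: C_1 → C_0 is given by ∂[p,q] = [q] − [p]. For instance
  ∂RU = U − R.
The 7×12 boundary matrix has rank 6 and Smith normal form diag(1,1,1,1,1,1).

∂_2: C_2 → C_1 sends each 2-simplex [p,q,r] to [q,r] − [p,r] + [p,q]. For instance
  ∂QSV = SV − QV + QS,
  ∂QTV = TV − QV + QT.
The resulting 12×4 matrix has rank 4, and its Smith normal form has invariant factors (1,1,1,1).

Now H_k = ker ∂_k / im ∂_{k+1}, so:

  H_0: rank C_0 − rank ∂_1 = 7 − 6 = 1, and the invariant factors of ∂_1 are all 1, so H_0 ≅ Z.
  H_1: rank ker ∂_1 − rank ∂_2 = (12 − 6) − 4 = 2, and the invariant factors of ∂_2 are all 1, so H_1 ≅ Z^2.
  H_2: rank ker ∂_2 − rank ∂_3 = (4 − 4) − 0 = 0, and there is no ∂_3, so H_2 ≅ 0.

As a check, the Euler characteristic is 7 − 12 + 4 = -1, which agrees with 1 − 2 + 0 = -1.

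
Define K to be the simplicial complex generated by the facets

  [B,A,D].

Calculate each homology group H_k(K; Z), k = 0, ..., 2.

H_0 ≅ Z,  H_1 = 0,  H_2 = 0.

Fix the vertex order A < B < D and write every simplex with vertices in increasing order. Then dim K = 2 and the simplices of K are:

  0-simplices (3): A, B, D
  1-simplices (3): AB, AD, BD
  2-simplices (1): ABD

so the chain groups are C_0 ≅ Z^3, C_1 ≅ Z^3, C_2 ≅ Z^1.

The boundary map ∂_1: C_1 → C_0 is given by ∂[p,q] = [q] − [p].
The 3×3 boundary matrix has rank 2 and Smith normal form diag(1,1).

Boundary ∂_2: C_2 → C_1 acts by ∂[p,q,r] = [q,r] − [p,r] + [p,q]. For instance
  ∂ABD = BD − AD + AB.
The 3×1 boundary matrix has rank 1 and Smith normal form diag(1).

Reading off H_k = ker ∂_k / im ∂_{k+1}:

  H_0: rank C_0 − rank ∂_1 = 3 − 2 = 1, and the invariant factors of ∂_1 are all 1, so H_0 = Z.
  H_1: rank ker ∂_1 − rank ∂_2 = (3 − 2) − 1 = 0, and the invariant factors of ∂_2 are all 1, so H_1 = 0.
  H_2: rank ker ∂_2 − rank ∂_3 = (1 − 1) − 0 = 0, and there is no ∂_3, so H_2 = 0.

(K is a triangulation of the 2-simplex.)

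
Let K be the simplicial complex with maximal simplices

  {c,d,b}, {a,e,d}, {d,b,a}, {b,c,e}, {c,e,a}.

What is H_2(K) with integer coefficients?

We work with the vertex ordering a < b < c < d < e. The simplices of K, each written with vertices in increasing order, are:

  0-simplices (5): a, b, c, d, e
  1-simplices (10): ab, ac, ad, ae, bc, bd, be, cd, ce, de
  2-simplices (5): abd, ace, ade, bcd, bce

Hence C_0 ≅ Z^5, C_1 ≅ Z^10, C_2 ≅ Z^5.

∂_1: C_1 → C_0 sends each edge [p,q] (with p < q) to q − p.
The resulting 5×10 matrix has rank 4, and its Smith normal form has invariant factors (1,1,1,1).

Boundary ∂_2: C_2 → C_1 acts by ∂[p,q,r] = [q,r] − [p,r] + [p,q]. For instance
  ∂abd = bd − ad + ab,
  ∂bcd = cd − bd + bc.
As a 10×5 matrix over Z this has rank 5, with invariant factors (1,1,1,1,1).

Reading off H_k = ker ∂_k / im ∂_{k+1}:

  H_2: rank ker ∂_2 − rank ∂_3 = (5 − 5) − 0 = 0, and there is no ∂_3, so H_2 ≅ 0.

H_2 = 0.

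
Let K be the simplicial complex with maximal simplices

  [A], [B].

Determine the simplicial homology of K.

Order the vertices as A < B. Listing each simplex with vertices in this order, K has dimension 0 with simplices:

  0-simplices (2): A, B

Hence C_0 ≅ Z^2.

Computing H_k = (kernel of ∂_k) / (image of ∂_{k+1}):

  H_0: rank C_0 − rank ∂_1 = 2 − 0 = 2, and there is no ∂_1, so H_0 ≅ Z^2.

(K is a triangulation of a set of 2 points.)

H_0 = Z^2.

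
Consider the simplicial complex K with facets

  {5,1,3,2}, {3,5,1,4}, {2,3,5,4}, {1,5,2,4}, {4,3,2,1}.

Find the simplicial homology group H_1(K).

H_1 ≅ 0.

K has 5 vertices, 10 edges, 10 triangles, 5 3-simplices.
rank ∂_1 = 4, rank ∂_2 = 6 ⇒ b_1 = 10 − 4 − 6 = 0; all invariant factors of ∂_2 are 1 so no torsion. So H_1 = 0.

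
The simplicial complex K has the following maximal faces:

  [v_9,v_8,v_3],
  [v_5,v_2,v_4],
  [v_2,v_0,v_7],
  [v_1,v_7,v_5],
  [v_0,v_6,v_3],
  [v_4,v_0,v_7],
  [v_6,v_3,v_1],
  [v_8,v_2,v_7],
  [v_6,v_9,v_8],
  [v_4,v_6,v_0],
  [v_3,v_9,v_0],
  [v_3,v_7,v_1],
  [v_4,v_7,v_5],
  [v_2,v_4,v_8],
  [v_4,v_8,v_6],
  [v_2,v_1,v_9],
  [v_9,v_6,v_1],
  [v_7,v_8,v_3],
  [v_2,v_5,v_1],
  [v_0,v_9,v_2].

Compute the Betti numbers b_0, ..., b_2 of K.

Order the vertices as v_0 < v_1 < v_2 < v_3 < v_4 < v_5 < v_6 < v_7 < v_8 < v_9. Listing each simplex with vertices in this order, K has dimension 2 with simplices:

  0-simplices (10): [v_0], [v_1], [v_2], [v_3], [v_4], [v_5], [v_6], [v_7], [v_8], [v_9]
  1-simplices (30): (30 of them)
  2-simplices (20): (20 of them)

giving chain groups C_0 ≅ Z^10, C_1 ≅ Z^30, C_2 ≅ Z^20.

∂_1: C_1 → C_0 maps an edge to its endpoints' difference, ∂[p,q] = q − p.
The 10×30 boundary matrix has rank 9 and Smith normal form diag(1,1,1,1,1,1,1,1,1).

Boundary ∂_2: C_2 → C_1 sends each 2-simplex [p,q,r] to [q,r] − [p,r] + [p,q]. For instance
  ∂[v_1,v_5,v_7] = [v_5,v_7] − [v_1,v_7] + [v_1,v_5],
  ∂[v_4,v_5,v_7] = [v_5,v_7] − [v_4,v_7] + [v_4,v_5].
This gives a 30×20 integer matrix of rank 20; reducing to Smith normal form yields diagonal entries (1,1,1,1,1,1,1,1,1,1,1,1,1,1,1,1,1,1,1,2).

From H_k ≅ ker(∂_k) / im(∂_{k+1}) we obtain:

  H_0: rank C_0 − rank ∂_1 = 10 − 9 = 1, and the invariant factors of ∂_1 are all 1, so H_0 = Z.
  H_1: rank ker ∂_1 − rank ∂_2 = (30 − 9) − 20 = 1, and ∂_2 has invariant factor 2 > 1, so H_1 = Z ⊕ Z_2.
  H_2: rank ker ∂_2 − rank ∂_3 = (20 − 20) − 0 = 0, and there is no ∂_3, so H_2 = 0.

As a check, the Euler characteristic is 10 − 30 + 20 = 0, which agrees with 1 − 1 + 0 = 0.

Hence the Betti numbers are b_0 = 1, b_1 = 1, b_2 = 0.

b_0 = 1, b_1 = 1, b_2 = 0.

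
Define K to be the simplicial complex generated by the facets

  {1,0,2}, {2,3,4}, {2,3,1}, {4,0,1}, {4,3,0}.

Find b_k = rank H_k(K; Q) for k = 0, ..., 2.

Order the vertices as 0 < 1 < 2 < 3 < 4. Listing each simplex with vertices in this order, K has dimension 2 with simplices:

  0-simplices (5): [0], [1], [2], [3], [4]
  1-simplices (10): [0,1], [0,2], [0,3], [0,4], [1,2], [1,3], [1,4], [2,3], [2,4], [3,4]
  2-simplices (5): [0,1,2], [0,1,4], [0,3,4], [1,2,3], [2,3,4]

so the chain groups are C_0 ≅ Z^5, C_1 ≅ Z^10, C_2 ≅ Z^5.

The boundary map ∂_1: C_1 → C_0 is given by ∂[p,q] = [q] − [p].
This gives a 5×10 integer matrix of rank 4; reducing to Smith normal form yields diagonal entries (1,1,1,1).

The boundary map ∂_2: C_2 → C_1 maps a triangle to the signed sum of its edges. For instance
  ∂[0,1,4] = [1,4] − [0,4] + [0,1],
  ∂[0,1,2] = [1,2] − [0,2] + [0,1].
The resulting 10×5 matrix has rank 5, and its Smith normal form has invariant factors (1,1,1,1,1).

Computing H_k = (kernel of ∂_k) / (image of ∂_{k+1}):

  H_0: rank C_0 − rank ∂_1 = 5 − 4 = 1, and the invariant factors of ∂_1 are all 1, so H_0 ≅ Z.
  H_1: rank ker ∂_1 − rank ∂_2 = (10 − 4) − 5 = 1, and the invariant factors of ∂_2 are all 1, so H_1 ≅ Z.
  H_2: rank ker ∂_2 − rank ∂_3 = (5 − 5) − 0 = 0, and there is no ∂_3, so H_2 ≅ 0.

As a check, the Euler characteristic is 5 − 10 + 5 = 0, which agrees with 1 − 1 + 0 = 0.

Hence the Betti numbers are b_0 = 1, b_1 = 1, b_2 = 0.

b_0 = 1, b_1 = 1, b_2 = 0.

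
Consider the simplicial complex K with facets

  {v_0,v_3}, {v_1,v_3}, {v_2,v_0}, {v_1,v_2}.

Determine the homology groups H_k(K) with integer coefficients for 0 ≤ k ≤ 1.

H_0 = Z,  H_1 = Z.

Order the vertices as v_0 < v_1 < v_2 < v_3. Listing each simplex with vertices in this order, K has dimension 1 with simplices:

  0-simplices (4): [v_0], [v_1], [v_2], [v_3]
  1-simplices (4): [v_0,v_2], [v_0,v_3], [v_1,v_2], [v_1,v_3]

giving chain groups C_0 ≅ Z^4, C_1 ≅ Z^4.

The boundary map ∂_1: C_1 → C_0 sends each edge [p,q] (with p < q) to q − p. For instance
  ∂[v_1,v_2] = [v_2] − [v_1].
The 4×4 boundary matrix has rank 3 and Smith normal form diag(1,1,1).

Reading off H_k = ker ∂_k / im ∂_{k+1}:

  H_0: rank C_0 − rank ∂_1 = 4 − 3 = 1, and the invariant factors of ∂_1 are all 1, so H_0 ≅ Z.
  H_1: rank ker ∂_1 − rank ∂_2 = (4 − 3) − 0 = 1, and there is no ∂_2, so H_1 ≅ Z.

(K is a triangulation of the circle S^1.)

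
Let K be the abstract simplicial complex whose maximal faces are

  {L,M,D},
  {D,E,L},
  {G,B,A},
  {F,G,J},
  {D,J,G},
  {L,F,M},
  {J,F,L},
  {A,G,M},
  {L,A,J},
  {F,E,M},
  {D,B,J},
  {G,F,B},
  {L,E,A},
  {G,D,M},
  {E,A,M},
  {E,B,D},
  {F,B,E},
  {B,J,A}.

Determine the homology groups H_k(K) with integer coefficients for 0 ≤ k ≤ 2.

Take the total order A < B < D < E < F < G < J < L < M on the vertex set. Then K (dimension 2) consists of the simplices:

  0-simplices (9): A, B, D, E, F, G, J, L, M
  1-simplices (27): AB, AE, AG, AJ, AL, AM, BD, BE, BF, BG, BJ, DE, DG, DJ, DL, DM, EF, EL, EM, FG, FJ, FL, FM, GJ, GM, JL, LM
  2-simplices (18): ABG, ABJ, AEL, AEM, AGM, AJL, BDE, BDJ, BEF, BFG, DEL, DGJ, DGM, DLM, EFM, FGJ, FJL, FLM

Hence C_0 ≅ Z^9, C_1 ≅ Z^27, C_2 ≅ Z^18.

Boundary ∂_1: C_1 → C_0 maps an edge to its endpoints' difference, ∂[p,q] = q − p.
The 9×27 boundary matrix has rank 8 and Smith normal form diag(1,1,1,1,1,1,1,1).

The boundary map ∂_2: C_2 → C_1 acts by ∂[p,q,r] = [q,r] − [p,r] + [p,q]. For instance
  ∂BDE = DE − BE + BD,
  ∂EFM = FM − EM + EF.
The resulting 27×18 matrix has rank 18, and its Smith normal form has invariant factors (1,1,1,1,1,1,1,1,1,1,1,1,1,1,1,1,1,2).

From H_k ≅ ker(∂_k) / im(∂_{k+1}) we obtain:

  H_0: rank C_0 − rank ∂_1 = 9 − 8 = 1, and the invariant factors of ∂_1 are all 1, so H_0 ≅ Z.
  H_1: rank ker ∂_1 − rank ∂_2 = (27 − 8) − 18 = 1, and ∂_2 has invariant factor 2 > 1, so H_1 ≅ Z ⊕ Z/2.
  H_2: rank ker ∂_2 − rank ∂_3 = (18 − 18) − 0 = 0, and there is no ∂_3, so H_2 ≅ 0.

H_0 = Z,  H_1 = Z ⊕ Z/2,  H_2 = 0.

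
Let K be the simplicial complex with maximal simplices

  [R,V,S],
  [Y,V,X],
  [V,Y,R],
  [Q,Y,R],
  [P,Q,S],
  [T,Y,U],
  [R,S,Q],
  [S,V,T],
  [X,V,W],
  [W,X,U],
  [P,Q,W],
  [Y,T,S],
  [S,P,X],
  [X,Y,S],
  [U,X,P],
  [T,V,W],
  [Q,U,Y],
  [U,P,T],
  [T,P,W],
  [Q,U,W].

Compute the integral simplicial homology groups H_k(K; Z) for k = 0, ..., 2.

K has 10 vertices, 30 edges, 20 triangles.
rank ∂_0 = 0, rank ∂_1 = 9 ⇒ b_0 = 10 − 0 − 9 = 1; all invariant factors of ∂_1 are 1 so no torsion. So H_0 = Z.
rank ∂_1 = 9, rank ∂_2 = 20 ⇒ b_1 = 30 − 9 − 20 = 1; ∂_2 has invariant factor(s) [2] giving torsion. So H_1 = Z ⊕ Z_2.
rank ∂_2 = 20, rank ∂_3 = 0 ⇒ b_2 = 20 − 20 − 0 = 0. So H_2 = 0.

H_0 ≅ Z,  H_1 ≅ Z ⊕ Z_2,  H_2 = 0.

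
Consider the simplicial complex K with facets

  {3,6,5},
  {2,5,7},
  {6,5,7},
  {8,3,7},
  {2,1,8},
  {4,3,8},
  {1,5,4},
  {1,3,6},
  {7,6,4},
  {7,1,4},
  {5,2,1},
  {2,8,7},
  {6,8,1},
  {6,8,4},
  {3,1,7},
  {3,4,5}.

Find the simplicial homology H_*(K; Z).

H_0 = Z,  H_1 = Z^2,  H_2 = Z.

We work with the vertex ordering 1 < 2 < 3 < 4 < 5 < 6 < 7 < 8. The simplices of K, each written with vertices in increasing order, are:

  0-simplices (8): [1], [2], [3], [4], [5], [6], [7], [8]
  1-simplices (24): (24 of them)
  2-simplices (16): [1,2,5], [1,2,8], [1,3,6], [1,3,7], [1,4,5], [1,4,7], [1,6,8], [2,5,7], [2,7,8], [3,4,5], [3,4,8], [3,5,6], [3,7,8], [4,6,7], [4,6,8], [5,6,7]

so the chain groups are C_0 ≅ Z^8, C_1 ≅ Z^24, C_2 ≅ Z^16.

Boundary ∂_1: C_1 → C_0 is given by ∂[p,q] = [q] − [p]. For instance
  ∂[1,6] = [6] − [1].
This gives a 8×24 integer matrix of rank 7; reducing to Smith normal form yields diagonal entries (1,1,1,1,1,1,1).

∂_2: C_2 → C_1 sends each 2-simplex [p,q,r] to [q,r] − [p,r] + [p,q]. For instance
  ∂[1,3,6] = [3,6] − [1,6] + [1,3],
  ∂[3,7,8] = [7,8] − [3,8] + [3,7].
This gives a 24×16 integer matrix of rank 15; reducing to Smith normal form yields diagonal entries (1,1,1,1,1,1,1,1,1,1,1,1,1,1,1).

Now H_k = ker ∂_k / im ∂_{k+1}, so:

  H_0: rank C_0 − rank ∂_1 = 8 − 7 = 1, and the invariant factors of ∂_1 are all 1, so H_0 = Z.
  H_1: rank ker ∂_1 − rank ∂_2 = (24 − 7) − 15 = 2, and the invariant factors of ∂_2 are all 1, so H_1 = Z^2.
  H_2: rank ker ∂_2 − rank ∂_3 = (16 − 15) − 0 = 1, and there is no ∂_3, so H_2 = Z.

As a check, the Euler characteristic is 8 − 24 + 16 = 0, which agrees with 1 − 2 + 1 = 0.
(K is a triangulation of the torus T^2.)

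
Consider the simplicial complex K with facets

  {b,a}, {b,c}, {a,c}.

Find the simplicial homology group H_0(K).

K has 3 vertices, 3 edges.
rank ∂_0 = 0, rank ∂_1 = 2 ⇒ b_0 = 3 − 0 − 2 = 1; all invariant factors of ∂_1 are 1 so no torsion. So H_0 ≅ Z.

H_0 = Z.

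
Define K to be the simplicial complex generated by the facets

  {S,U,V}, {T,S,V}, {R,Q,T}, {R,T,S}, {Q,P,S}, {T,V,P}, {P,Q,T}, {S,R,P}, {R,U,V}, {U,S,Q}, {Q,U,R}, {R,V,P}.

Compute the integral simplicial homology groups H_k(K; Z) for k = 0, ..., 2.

H_0 = Z,  H_1 = Z/2Z,  H_2 = 0.

Fix the vertex order P < Q < R < S < T < U < V and write every simplex with vertices in increasing order. Then dim K = 2 and the simplices of K are:

  0-simplices (7): P, Q, R, S, T, U, V
  1-simplices (18): PQ, PR, PS, PT, PV, QR, QS, QT, QU, RS, RT, RU, RV, ST, SU, SV, TV, UV
  2-simplices (12): PQS, PQT, PRS, PRV, PTV, QRT, QRU, QSU, RST, RUV, STV, SUV

Hence C_0 ≅ Z^7, C_1 ≅ Z^18, C_2 ≅ Z^12.

The boundary map ∂_1: C_1 → C_0 is given by ∂[p,q] = [q] − [p]. For instance
  ∂PT = T − P.
The resulting 7×18 matrix has rank 6, and its Smith normal form has invariant factors (1,1,1,1,1,1).

The boundary map ∂_2: C_2 → C_1 sends each 2-simplex [p,q,r] to [q,r] − [p,r] + [p,q]. For instance
  ∂QRT = RT − QT + QR,
  ∂RUV = UV − RV + RU.
This gives a 18×12 integer matrix of rank 12; reducing to Smith normal form yields diagonal entries (1,1,1,1,1,1,1,1,1,1,1,2).

Computing H_k = (kernel of ∂_k) / (image of ∂_{k+1}):

  H_0: rank C_0 − rank ∂_1 = 7 − 6 = 1, and the invariant factors of ∂_1 are all 1, so H_0 ≅ Z.
  H_1: rank ker ∂_1 − rank ∂_2 = (18 − 6) − 12 = 0, and ∂_2 has invariant factor 2 > 1, so H_1 ≅ Z/2Z.
  H_2: rank ker ∂_2 − rank ∂_3 = (12 − 12) − 0 = 0, and there is no ∂_3, so H_2 ≅ 0.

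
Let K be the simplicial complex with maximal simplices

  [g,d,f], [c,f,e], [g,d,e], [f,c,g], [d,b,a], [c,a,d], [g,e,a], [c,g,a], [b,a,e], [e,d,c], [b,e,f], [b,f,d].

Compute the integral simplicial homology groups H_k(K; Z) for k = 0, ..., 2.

We work with the vertex ordering a < b < c < d < e < f < g. The simplices of K, each written with vertices in increasing order, are:

  0-simplices (7): a, b, c, d, e, f, g
  1-simplices (18): ab, ac, ad, ae, ag, bd, be, bf, cd, ce, cf, cg, de, df, dg, ef, eg, fg
  2-simplices (12): abd, abe, acd, acg, aeg, bdf, bef, cde, cef, cfg, deg, dfg

Hence C_0 ≅ Z^7, C_1 ≅ Z^18, C_2 ≅ Z^12.

Boundary ∂_1: C_1 → C_0 maps an edge to its endpoints' difference, ∂[p,q] = q − p.
The resulting 7×18 matrix has rank 6, and its Smith normal form has invariant factors (1,1,1,1,1,1).

∂_2: C_2 → C_1 maps a triangle to the signed sum of its edges. For instance
  ∂cfg = fg − cg + cf,
  ∂abe = be − ae + ab.
As a 18×12 matrix over Z this has rank 12, with invariant factors (1,1,1,1,1,1,1,1,1,1,1,2).

Now H_k = ker ∂_k / im ∂_{k+1}, so:

  H_0: rank C_0 − rank ∂_1 = 7 − 6 = 1, and the invariant factors of ∂_1 are all 1, so H_0 ≅ Z.
  H_1: rank ker ∂_1 − rank ∂_2 = (18 − 6) − 12 = 0, and ∂_2 has invariant factor 2 > 1, so H_1 ≅ Z/2.
  H_2: rank ker ∂_2 − rank ∂_3 = (12 − 12) − 0 = 0, and there is no ∂_3, so H_2 ≅ 0.

As a check, the Euler characteristic is 7 − 18 + 12 = 1, which agrees with 1 − 0 + 0 = 1.

H_0 ≅ Z,  H_1 ≅ Z/2,  H_2 = 0.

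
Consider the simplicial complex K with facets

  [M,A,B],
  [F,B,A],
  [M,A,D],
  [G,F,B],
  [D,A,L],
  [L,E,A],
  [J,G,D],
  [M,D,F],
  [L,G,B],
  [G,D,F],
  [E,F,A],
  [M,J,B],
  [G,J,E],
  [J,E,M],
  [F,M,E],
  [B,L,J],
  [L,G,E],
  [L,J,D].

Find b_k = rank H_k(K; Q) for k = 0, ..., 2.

K has 9 vertices, 27 edges, 18 triangles.
rank ∂_0 = 0, rank ∂_1 = 8 ⇒ b_0 = 9 − 0 − 8 = 1; all invariant factors of ∂_1 are 1 so no torsion. So H_0 ≅ Z.
rank ∂_1 = 8, rank ∂_2 = 18 ⇒ b_1 = 27 − 8 − 18 = 1; ∂_2 has invariant factor(s) [2] giving torsion. So H_1 ≅ Z ⊕ Z/2.
rank ∂_2 = 18, rank ∂_3 = 0 ⇒ b_2 = 18 − 18 − 0 = 0. So H_2 ≅ 0.

b_0 = 1, b_1 = 1, b_2 = 0.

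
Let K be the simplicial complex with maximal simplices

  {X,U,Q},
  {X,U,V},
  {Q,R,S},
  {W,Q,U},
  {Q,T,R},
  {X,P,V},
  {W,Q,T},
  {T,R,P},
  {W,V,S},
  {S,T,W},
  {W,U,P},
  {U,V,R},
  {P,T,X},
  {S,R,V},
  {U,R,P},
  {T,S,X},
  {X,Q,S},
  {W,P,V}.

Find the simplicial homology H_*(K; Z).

H_0 ≅ Z,  H_1 ≅ Z ⊕ Z/2,  H_2 = 0.

Fix the vertex order P < Q < R < S < T < U < V < W < X and write every simplex with vertices in increasing order. Then dim K = 2 and the simplices of K are:

  0-simplices (9): P, Q, R, S, T, U, V, W, X
  1-simplices (27): PR, PT, PU, PV, PW, PX, QR, QS, QT, QU, QW, QX, RS, RT, RU, RV, ST, SV, SW, SX, TW, TX, UV, UW, UX, VW, VX
  2-simplices (18): PRT, PRU, PTX, PUW, PVW, PVX, QRS, QRT, QSX, QTW, QUW, QUX, RSV, RUV, STW, STX, SVW, UVX

giving chain groups C_0 ≅ Z^9, C_1 ≅ Z^27, C_2 ≅ Z^18.

The boundary map ∂_1: C_1 → C_0 is given by ∂[p,q] = [q] − [p]. For instance
  ∂PU = U − P.
The resulting 9×27 matrix has rank 8, and its Smith normal form has invariant factors (1,1,1,1,1,1,1,1).

The boundary map ∂_2: C_2 → C_1 sends each 2-simplex [p,q,r] to [q,r] − [p,r] + [p,q]. For instance
  ∂RSV = SV − RV + RS,
  ∂UVX = VX − UX + UV.
This gives a 27×18 integer matrix of rank 18; reducing to Smith normal form yields diagonal entries (1,1,1,1,1,1,1,1,1,1,1,1,1,1,1,1,1,2).

From H_k ≅ ker(∂_k) / im(∂_{k+1}) we obtain:

  H_0: rank C_0 − rank ∂_1 = 9 − 8 = 1, and the invariant factors of ∂_1 are all 1, so H_0 ≅ Z.
  H_1: rank ker ∂_1 − rank ∂_2 = (27 − 8) − 18 = 1, and ∂_2 has invariant factor 2 > 1, so H_1 ≅ Z ⊕ Z/2.
  H_2: rank ker ∂_2 − rank ∂_3 = (18 − 18) − 0 = 0, and there is no ∂_3, so H_2 ≅ 0.

As a check, the Euler characteristic is 9 − 27 + 18 = 0, which agrees with 1 − 1 + 0 = 0.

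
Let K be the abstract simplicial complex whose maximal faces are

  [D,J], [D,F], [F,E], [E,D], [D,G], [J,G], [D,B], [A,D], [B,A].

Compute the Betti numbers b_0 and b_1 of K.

Fix the vertex order A < B < D < E < F < G < J and write every simplex with vertices in increasing order. Then dim K = 1 and the simplices of K are:

  0-simplices (7): A, B, D, E, F, G, J
  1-simplices (9): AB, AD, BD, DE, DF, DG, DJ, EF, GJ

giving chain groups C_0 ≅ Z^7, C_1 ≅ Z^9.

The boundary map ∂_1: C_1 → C_0 maps an edge to its endpoints' difference, ∂[p,q] = q − p. For instance
  ∂DJ = J − D.
As a 7×9 matrix over Z this has rank 6, with invariant factors (1,1,1,1,1,1).

Now H_k = ker ∂_k / im ∂_{k+1}, so:

  H_0: rank C_0 − rank ∂_1 = 7 − 6 = 1, and the invariant factors of ∂_1 are all 1, so H_0 ≅ Z.
  H_1: rank ker ∂_1 − rank ∂_2 = (9 − 6) − 0 = 3, and there is no ∂_2, so H_1 ≅ Z^3.

As a check, the Euler characteristic is 7 − 9 = -2, which agrees with 1 − 3 = -2.

Hence the Betti numbers are b_0 = 1, b_1 = 3.

b_0 = 1, b_1 = 3.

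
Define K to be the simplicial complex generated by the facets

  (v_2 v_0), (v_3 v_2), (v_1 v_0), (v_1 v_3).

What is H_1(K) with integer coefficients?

Fix the vertex order v_0 < v_1 < v_2 < v_3 and write every simplex with vertices in increasing order. Then dim K = 1 and the simplices of K are:

  0-simplices (4): [v_0], [v_1], [v_2], [v_3]
  1-simplices (4): [v_0,v_1], [v_0,v_2], [v_1,v_3], [v_2,v_3]

Hence C_0 ≅ Z^4, C_1 ≅ Z^4.

Boundary ∂_1: C_1 → C_0 is given by ∂[p,q] = [q] − [p]. For instance
  ∂[v_2,v_3] = [v_3] − [v_2].
The 4×4 boundary matrix has rank 3 and Smith normal form diag(1,1,1).

Reading off H_k = ker ∂_k / im ∂_{k+1}:

  H_1: rank ker ∂_1 − rank ∂_2 = (4 − 3) − 0 = 1, and there is no ∂_2, so H_1 = Z.

H_1 ≅ Z.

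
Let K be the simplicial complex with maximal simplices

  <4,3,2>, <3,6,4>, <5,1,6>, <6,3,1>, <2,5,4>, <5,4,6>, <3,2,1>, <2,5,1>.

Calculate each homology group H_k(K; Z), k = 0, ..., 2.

We work with the vertex ordering 1 < 2 < 3 < 4 < 5 < 6. The simplices of K, each written with vertices in increasing order, are:

  0-simplices (6): [1], [2], [3], [4], [5], [6]
  1-simplices (12): [1,2], [1,3], [1,5], [1,6], [2,3], [2,4], [2,5], [3,4], [3,6], [4,5], [4,6], [5,6]
  2-simplices (8): [1,2,3], [1,2,5], [1,3,6], [1,5,6], [2,3,4], [2,4,5], [3,4,6], [4,5,6]

so the chain groups are C_0 ≅ Z^6, C_1 ≅ Z^12, C_2 ≅ Z^8.

The boundary map ∂_1: C_1 → C_0 maps an edge to its endpoints' difference, ∂[p,q] = q − p.
As a 6×12 matrix over Z this has rank 5, with invariant factors (1,1,1,1,1).

∂_2: C_2 → C_1 maps a triangle to the signed sum of its edges. For instance
  ∂[4,5,6] = [5,6] − [4,6] + [4,5],
  ∂[1,5,6] = [5,6] − [1,6] + [1,5].
The 12×8 boundary matrix has rank 7 and Smith normal form diag(1,1,1,1,1,1,1).

Computing H_k = (kernel of ∂_k) / (image of ∂_{k+1}):

  H_0: rank C_0 − rank ∂_1 = 6 − 5 = 1, and the invariant factors of ∂_1 are all 1, so H_0 ≅ Z.
  H_1: rank ker ∂_1 − rank ∂_2 = (12 − 5) − 7 = 0, and the invariant factors of ∂_2 are all 1, so H_1 ≅ 0.
  H_2: rank ker ∂_2 − rank ∂_3 = (8 − 7) − 0 = 1, and there is no ∂_3, so H_2 ≅ Z.

As a check, the Euler characteristic is 6 − 12 + 8 = 2, which agrees with 1 − 0 + 1 = 2.
(K is a triangulation of the 2-sphere S^2.)

H_0 = Z,  H_1 = 0,  H_2 = Z.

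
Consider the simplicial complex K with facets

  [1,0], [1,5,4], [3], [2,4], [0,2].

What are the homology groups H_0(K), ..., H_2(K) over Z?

H_0 = Z^2,  H_1 = Z,  H_2 = 0.

K has 6 vertices, 6 edges, 1 triangle.
rank ∂_0 = 0, rank ∂_1 = 4 ⇒ b_0 = 6 − 0 − 4 = 2; all invariant factors of ∂_1 are 1 so no torsion. So H_0 = Z^2.
rank ∂_1 = 4, rank ∂_2 = 1 ⇒ b_1 = 6 − 4 − 1 = 1; all invariant factors of ∂_2 are 1 so no torsion. So H_1 = Z.
rank ∂_2 = 1, rank ∂_3 = 0 ⇒ b_2 = 1 − 1 − 0 = 0. So H_2 = 0.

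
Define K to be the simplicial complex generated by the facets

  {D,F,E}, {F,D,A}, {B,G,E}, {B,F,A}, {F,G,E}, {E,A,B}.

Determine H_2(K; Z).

We work with the vertex ordering A < B < D < E < F < G. The simplices of K, each written with vertices in increasing order, are:

  0-simplices (6): A, B, D, E, F, G
  1-simplices (12): AB, AD, AE, AF, BE, BF, BG, DE, DF, EF, EG, FG
  2-simplices (6): ABE, ABF, ADF, BEG, DEF, EFG

so the chain groups are C_0 ≅ Z^6, C_1 ≅ Z^12, C_2 ≅ Z^6.

The boundary map ∂_1: C_1 → C_0 is given by ∂[p,q] = [q] − [p].
As a 6×12 matrix over Z this has rank 5, with invariant factors (1,1,1,1,1).

Boundary ∂_2: C_2 → C_1 acts by ∂[p,q,r] = [q,r] − [p,r] + [p,q]. For instance
  ∂ADF = DF − AF + AD,
  ∂ABF = BF − AF + AB.
The resulting 12×6 matrix has rank 6, and its Smith normal form has invariant factors (1,1,1,1,1,1).

Now H_k = ker ∂_k / im ∂_{k+1}, so:

  H_2: rank ker ∂_2 − rank ∂_3 = (6 − 6) − 0 = 0, and there is no ∂_3, so H_2 = 0.

(K is a triangulation of the cylinder S^1 x I.)

H_2 = 0.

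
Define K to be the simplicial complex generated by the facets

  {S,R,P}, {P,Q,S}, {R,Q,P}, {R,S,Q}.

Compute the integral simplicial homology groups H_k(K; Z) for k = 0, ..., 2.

H_0 = Z,  H_1 = 0,  H_2 = Z.

K has 4 vertices, 6 edges, 4 triangles.
rank ∂_0 = 0, rank ∂_1 = 3 ⇒ b_0 = 4 − 0 − 3 = 1; all invariant factors of ∂_1 are 1 so no torsion. So H_0 ≅ Z.
rank ∂_1 = 3, rank ∂_2 = 3 ⇒ b_1 = 6 − 3 − 3 = 0; all invariant factors of ∂_2 are 1 so no torsion. So H_1 ≅ 0.
rank ∂_2 = 3, rank ∂_3 = 0 ⇒ b_2 = 4 − 3 − 0 = 1. So H_2 ≅ Z.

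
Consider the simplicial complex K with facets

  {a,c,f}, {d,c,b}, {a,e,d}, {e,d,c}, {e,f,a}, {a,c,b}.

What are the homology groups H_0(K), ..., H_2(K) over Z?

H_0 ≅ Z,  H_1 ≅ Z,  H_2 = 0.

Order the vertices as a < b < c < d < e < f. Listing each simplex with vertices in this order, K has dimension 2 with simplices:

  0-simplices (6): a, b, c, d, e, f
  1-simplices (12): ab, ac, ad, ae, af, bc, bd, cd, ce, cf, de, ef
  2-simplices (6): abc, acf, ade, aef, bcd, cde

giving chain groups C_0 ≅ Z^6, C_1 ≅ Z^12, C_2 ≅ Z^6.

The boundary map ∂_1: C_1 → C_0 sends each edge [p,q] (with p < q) to q − p. For instance
  ∂cd = d − c.
The resulting 6×12 matrix has rank 5, and its Smith normal form has invariant factors (1,1,1,1,1).

Boundary ∂_2: C_2 → C_1 maps a triangle to the signed sum of its edges. For instance
  ∂cde = de − ce + cd,
  ∂abc = bc − ac + ab.
This gives a 12×6 integer matrix of rank 6; reducing to Smith normal form yields diagonal entries (1,1,1,1,1,1).

From H_k ≅ ker(∂_k) / im(∂_{k+1}) we obtain:

  H_0: rank C_0 − rank ∂_1 = 6 − 5 = 1, and the invariant factors of ∂_1 are all 1, so H_0 ≅ Z.
  H_1: rank ker ∂_1 − rank ∂_2 = (12 − 5) − 6 = 1, and the invariant factors of ∂_2 are all 1, so H_1 ≅ Z.
  H_2: rank ker ∂_2 − rank ∂_3 = (6 − 6) − 0 = 0, and there is no ∂_3, so H_2 ≅ 0.

(K is a triangulation of the cylinder S^1 x I.)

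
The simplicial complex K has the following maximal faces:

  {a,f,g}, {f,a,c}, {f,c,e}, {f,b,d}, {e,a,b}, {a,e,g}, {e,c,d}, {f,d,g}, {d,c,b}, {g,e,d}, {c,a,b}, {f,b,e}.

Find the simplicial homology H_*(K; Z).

K has 7 vertices, 18 edges, 12 triangles.
rank ∂_0 = 0, rank ∂_1 = 6 ⇒ b_0 = 7 − 0 − 6 = 1; all invariant factors of ∂_1 are 1 so no torsion. So H_0 ≅ Z.
rank ∂_1 = 6, rank ∂_2 = 12 ⇒ b_1 = 18 − 6 − 12 = 0; ∂_2 has invariant factor(s) [2] giving torsion. So H_1 ≅ Z_2.
rank ∂_2 = 12, rank ∂_3 = 0 ⇒ b_2 = 12 − 12 − 0 = 0. So H_2 ≅ 0.

H_0 = Z,  H_1 = Z_2,  H_2 = 0.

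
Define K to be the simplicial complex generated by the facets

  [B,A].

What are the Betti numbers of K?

Take the total order A < B on the vertex set. Then K (dimension 1) consists of the simplices:

  0-simplices (2): A, B
  1-simplices (1): AB

giving chain groups C_0 ≅ Z^2, C_1 ≅ Z^1.

The boundary map ∂_1: C_1 → C_0 is given by ∂[p,q] = [q] − [p]. For instance
  ∂AB = B − A.
The resulting 2×1 matrix has rank 1, and its Smith normal form has invariant factors (1).

Reading off H_k = ker ∂_k / im ∂_{k+1}:

  H_0: rank C_0 − rank ∂_1 = 2 − 1 = 1, and the invariant factors of ∂_1 are all 1, so H_0 = Z.
  H_1: rank ker ∂_1 − rank ∂_2 = (1 − 1) − 0 = 0, and there is no ∂_2, so H_1 = 0.

As a check, the Euler characteristic is 2 − 1 = 1, which agrees with 1 − 0 = 1.

Hence the Betti numbers are b_0 = 1, b_1 = 0.

b_0 = 1, b_1 = 0.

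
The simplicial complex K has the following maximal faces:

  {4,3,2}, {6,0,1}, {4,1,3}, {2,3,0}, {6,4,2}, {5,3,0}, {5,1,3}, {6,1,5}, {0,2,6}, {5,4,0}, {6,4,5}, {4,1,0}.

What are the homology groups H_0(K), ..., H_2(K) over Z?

H_0 = Z,  H_1 = Z_2,  H_2 = 0.

We work with the vertex ordering 0 < 1 < 2 < 3 < 4 < 5 < 6. The simplices of K, each written with vertices in increasing order, are:

  0-simplices (7): [0], [1], [2], [3], [4], [5], [6]
  1-simplices (18): [0,1], [0,2], [0,3], [0,4], [0,5], [0,6], [1,3], [1,4], [1,5], [1,6], [2,3], [2,4], [2,6], [3,4], [3,5], [4,5], [4,6], [5,6]
  2-simplices (12): [0,1,4], [0,1,6], [0,2,3], [0,2,6], [0,3,5], [0,4,5], [1,3,4], [1,3,5], [1,5,6], [2,3,4], [2,4,6], [4,5,6]

Hence C_0 ≅ Z^7, C_1 ≅ Z^18, C_2 ≅ Z^12.

The boundary map ∂_1: C_1 → C_0 maps an edge to its endpoints' difference, ∂[p,q] = q − p. For instance
  ∂[0,4] = [4] − [0].
As a 7×18 matrix over Z this has rank 6, with invariant factors (1,1,1,1,1,1).

∂_2: C_2 → C_1 sends each 2-simplex [p,q,r] to [q,r] − [p,r] + [p,q]. For instance
  ∂[1,3,4] = [3,4] − [1,4] + [1,3],
  ∂[2,4,6] = [4,6] − [2,6] + [2,4].
The resulting 18×12 matrix has rank 12, and its Smith normal form has invariant factors (1,1,1,1,1,1,1,1,1,1,1,2).

Now H_k = ker ∂_k / im ∂_{k+1}, so:

  H_0: rank C_0 − rank ∂_1 = 7 − 6 = 1, and the invariant factors of ∂_1 are all 1, so H_0 = Z.
  H_1: rank ker ∂_1 − rank ∂_2 = (18 − 6) − 12 = 0, and ∂_2 has invariant factor 2 > 1, so H_1 = Z_2.
  H_2: rank ker ∂_2 − rank ∂_3 = (12 − 12) − 0 = 0, and there is no ∂_3, so H_2 = 0.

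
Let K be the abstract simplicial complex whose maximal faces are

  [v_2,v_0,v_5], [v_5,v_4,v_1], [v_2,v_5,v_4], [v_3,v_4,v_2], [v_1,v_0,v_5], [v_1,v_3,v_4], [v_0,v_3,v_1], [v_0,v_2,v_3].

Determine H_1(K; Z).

H_1 = 0.

Fix the vertex order v_0 < v_1 < v_2 < v_3 < v_4 < v_5 and write every simplex with vertices in increasing order. Then dim K = 2 and the simplices of K are:

  0-simplices (6): [v_0], [v_1], [v_2], [v_3], [v_4], [v_5]
  1-simplices (12): [v_0,v_1], [v_0,v_2], [v_0,v_3], [v_0,v_5], [v_1,v_3], [v_1,v_4], [v_1,v_5], [v_2,v_3], [v_2,v_4], [v_2,v_5], [v_3,v_4], [v_4,v_5]
  2-simplices (8): [v_0,v_1,v_3], [v_0,v_1,v_5], [v_0,v_2,v_3], [v_0,v_2,v_5], [v_1,v_3,v_4], [v_1,v_4,v_5], [v_2,v_3,v_4], [v_2,v_4,v_5]

Hence C_0 ≅ Z^6, C_1 ≅ Z^12, C_2 ≅ Z^8.

The boundary map ∂_1: C_1 → C_0 sends each edge [p,q] (with p < q) to q − p.
The 6×12 boundary matrix has rank 5 and Smith normal form diag(1,1,1,1,1).

∂_2: C_2 → C_1 acts by ∂[p,q,r] = [q,r] − [p,r] + [p,q]. For instance
  ∂[v_1,v_3,v_4] = [v_3,v_4] − [v_1,v_4] + [v_1,v_3],
  ∂[v_0,v_1,v_3] = [v_1,v_3] − [v_0,v_3] + [v_0,v_1].
This gives a 12×8 integer matrix of rank 7; reducing to Smith normal form yields diagonal entries (1,1,1,1,1,1,1).

Computing H_k = (kernel of ∂_k) / (image of ∂_{k+1}):

  H_1: rank ker ∂_1 − rank ∂_2 = (12 − 5) − 7 = 0, and the invariant factors of ∂_2 are all 1, so H_1 = 0.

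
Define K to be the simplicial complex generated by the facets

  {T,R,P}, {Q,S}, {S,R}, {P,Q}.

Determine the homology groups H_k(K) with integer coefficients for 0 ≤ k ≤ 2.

H_0 ≅ Z,  H_1 ≅ Z,  H_2 = 0.

Take the total order P < Q < R < S < T on the vertex set. Then K (dimension 2) consists of the simplices:

  0-simplices (5): P, Q, R, S, T
  1-simplices (6): PQ, PR, PT, QS, RS, RT
  2-simplices (1): PRT

so the chain groups are C_0 ≅ Z^5, C_1 ≅ Z^6, C_2 ≅ Z^1.

∂_1: C_1 → C_0 maps an edge to its endpoints' difference, ∂[p,q] = q − p.
The 5×6 boundary matrix has rank 4 and Smith normal form diag(1,1,1,1).

The boundary map ∂_2: C_2 → C_1 acts by ∂[p,q,r] = [q,r] − [p,r] + [p,q]. For instance
  ∂PRT = RT − PT + PR.
The 6×1 boundary matrix has rank 1 and Smith normal form diag(1).

Now H_k = ker ∂_k / im ∂_{k+1}, so:

  H_0: rank C_0 − rank ∂_1 = 5 − 4 = 1, and the invariant factors of ∂_1 are all 1, so H_0 = Z.
  H_1: rank ker ∂_1 − rank ∂_2 = (6 − 4) − 1 = 1, and the invariant factors of ∂_2 are all 1, so H_1 = Z.
  H_2: rank ker ∂_2 − rank ∂_3 = (1 − 1) − 0 = 0, and there is no ∂_3, so H_2 = 0.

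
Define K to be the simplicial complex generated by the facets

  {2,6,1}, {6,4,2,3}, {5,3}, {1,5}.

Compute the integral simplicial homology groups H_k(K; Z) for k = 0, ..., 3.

H_0 ≅ Z,  H_1 ≅ Z,  H_2 = 0,  H_3 = 0.

Order the vertices as 1 < 2 < 3 < 4 < 5 < 6. Listing each simplex with vertices in this order, K has dimension 3 with simplices:

  0-simplices (6): [1], [2], [3], [4], [5], [6]
  1-simplices (10): [1,2], [1,5], [1,6], [2,3], [2,4], [2,6], [3,4], [3,5], [3,6], [4,6]
  2-simplices (5): [1,2,6], [2,3,4], [2,3,6], [2,4,6], [3,4,6]
  3-simplices (1): [2,3,4,6]

giving chain groups C_0 ≅ Z^6, C_1 ≅ Z^10, C_2 ≅ Z^5, C_3 ≅ Z^1.

Boundary ∂_1: C_1 → C_0 maps an edge to its endpoints' difference, ∂[p,q] = q − p.
The resulting 6×10 matrix has rank 5, and its Smith normal form has invariant factors (1,1,1,1,1).

Boundary ∂_2: C_2 → C_1 maps a triangle to the signed sum of its edges. For instance
  ∂[1,2,6] = [2,6] − [1,6] + [1,2],
  ∂[3,4,6] = [4,6] − [3,6] + [3,4].
This gives a 10×5 integer matrix of rank 4; reducing to Smith normal form yields diagonal entries (1,1,1,1).

The boundary map ∂_3: C_3 → C_2 sends each 3-simplex σ to the alternating sum Σ_i (−1)^i (σ with its i-th vertex removed). For instance
  ∂[2,3,4,6] = [3,4,6] − [2,4,6] + [2,3,6] − [2,3,4].
As a 5×1 matrix over Z this has rank 1, with invariant factors (1).

Reading off H_k = ker ∂_k / im ∂_{k+1}:

  H_0: rank C_0 − rank ∂_1 = 6 − 5 = 1, and the invariant factors of ∂_1 are all 1, so H_0 ≅ Z.
  H_1: rank ker ∂_1 − rank ∂_2 = (10 − 5) − 4 = 1, and the invariant factors of ∂_2 are all 1, so H_1 ≅ Z.
  H_2: rank ker ∂_2 − rank ∂_3 = (5 − 4) − 1 = 0, and the invariant factors of ∂_3 are all 1, so H_2 ≅ 0.
  H_3: rank ker ∂_3 − rank ∂_4 = (1 − 1) − 0 = 0, and there is no ∂_4, so H_3 ≅ 0.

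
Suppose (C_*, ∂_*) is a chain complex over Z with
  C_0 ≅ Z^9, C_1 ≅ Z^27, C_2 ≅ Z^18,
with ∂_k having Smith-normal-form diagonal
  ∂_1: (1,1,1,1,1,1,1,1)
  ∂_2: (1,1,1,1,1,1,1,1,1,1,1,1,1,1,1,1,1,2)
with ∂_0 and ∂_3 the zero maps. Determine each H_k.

H_0: b_0 = 9 − 0 − 8 = 1; torsion from ∂_1 factors > 1: none. So H_0 = Z.
H_1: b_1 = 27 − 8 − 18 = 1; torsion from ∂_2 factors > 1: [2]. So H_1 = Z ⊕ Z/2.
H_2: b_2 = 18 − 18 − 0 = 0; torsion from ∂_3 factors > 1: none. So H_2 = 0.

H_0 = Z,  H_1 = Z ⊕ Z/2,  H_2 = 0.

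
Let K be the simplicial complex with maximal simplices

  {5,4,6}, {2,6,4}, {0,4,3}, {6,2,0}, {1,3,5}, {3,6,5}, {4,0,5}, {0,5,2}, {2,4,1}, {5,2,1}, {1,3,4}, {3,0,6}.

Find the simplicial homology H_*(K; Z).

Take the total order 0 < 1 < 2 < 3 < 4 < 5 < 6 on the vertex set. Then K (dimension 2) consists of the simplices:

  0-simplices (7): [0], [1], [2], [3], [4], [5], [6]
  1-simplices (18): [0,2], [0,3], [0,4], [0,5], [0,6], [1,2], [1,3], [1,4], [1,5], [2,4], [2,5], [2,6], [3,4], [3,5], [3,6], [4,5], [4,6], [5,6]
  2-simplices (12): [0,2,5], [0,2,6], [0,3,4], [0,3,6], [0,4,5], [1,2,4], [1,2,5], [1,3,4], [1,3,5], [2,4,6], [3,5,6], [4,5,6]

so the chain groups are C_0 ≅ Z^7, C_1 ≅ Z^18, C_2 ≅ Z^12.

The boundary map ∂_1: C_1 → C_0 sends each edge [p,q] (with p < q) to q − p. For instance
  ∂[3,6] = [6] − [3].
This gives a 7×18 integer matrix of rank 6; reducing to Smith normal form yields diagonal entries (1,1,1,1,1,1).

The boundary map ∂_2: C_2 → C_1 sends each 2-simplex [p,q,r] to [q,r] − [p,r] + [p,q]. For instance
  ∂[1,3,5] = [3,5] − [1,5] + [1,3],
  ∂[3,5,6] = [5,6] − [3,6] + [3,5].
This gives a 18×12 integer matrix of rank 12; reducing to Smith normal form yields diagonal entries (1,1,1,1,1,1,1,1,1,1,1,2).

Computing H_k = (kernel of ∂_k) / (image of ∂_{k+1}):

  H_0: rank C_0 − rank ∂_1 = 7 − 6 = 1, and the invariant factors of ∂_1 are all 1, so H_0 = Z.
  H_1: rank ker ∂_1 − rank ∂_2 = (18 − 6) − 12 = 0, and ∂_2 has invariant factor 2 > 1, so H_1 = Z/2.
  H_2: rank ker ∂_2 − rank ∂_3 = (12 − 12) − 0 = 0, and there is no ∂_3, so H_2 = 0.

H_0 ≅ Z,  H_1 ≅ Z/2,  H_2 = 0.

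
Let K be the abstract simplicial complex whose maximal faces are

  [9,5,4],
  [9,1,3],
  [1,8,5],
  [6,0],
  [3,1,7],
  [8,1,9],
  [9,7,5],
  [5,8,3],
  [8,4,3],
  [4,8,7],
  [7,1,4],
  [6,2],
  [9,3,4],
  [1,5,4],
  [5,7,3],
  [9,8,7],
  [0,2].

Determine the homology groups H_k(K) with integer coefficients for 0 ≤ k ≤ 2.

H_0 ≅ Z^2,  H_1 ≅ Z^3,  H_2 ≅ Z.

We work with the vertex ordering 0 < 1 < 2 < 3 < 4 < 5 < 6 < 7 < 8 < 9. The simplices of K, each written with vertices in increasing order, are:

  0-simplices (10): [0], [1], [2], [3], [4], [5], [6], [7], [8], [9]
  1-simplices (24): (24 of them)
  2-simplices (14): [1,3,7], [1,3,9], [1,4,5], [1,4,7], [1,5,8], [1,8,9], [3,4,8], [3,4,9], [3,5,7], [3,5,8], [4,5,9], [4,7,8], [5,7,9], [7,8,9]

giving chain groups C_0 ≅ Z^10, C_1 ≅ Z^24, C_2 ≅ Z^14.

Boundary ∂_1: C_1 → C_0 maps an edge to its endpoints' difference, ∂[p,q] = q − p.
As a 10×24 matrix over Z this has rank 8, with invariant factors (1,1,1,1,1,1,1,1).

∂_2: C_2 → C_1 acts by ∂[p,q,r] = [q,r] − [p,r] + [p,q]. For instance
  ∂[7,8,9] = [8,9] − [7,9] + [7,8],
  ∂[1,3,7] = [3,7] − [1,7] + [1,3].
As a 24×14 matrix over Z this has rank 13, with invariant factors (1,1,1,1,1,1,1,1,1,1,1,1,1).

Now H_k = ker ∂_k / im ∂_{k+1}, so:

  H_0: rank C_0 − rank ∂_1 = 10 − 8 = 2, and the invariant factors of ∂_1 are all 1, so H_0 ≅ Z^2.
  H_1: rank ker ∂_1 − rank ∂_2 = (24 − 8) − 13 = 3, and the invariant factors of ∂_2 are all 1, so H_1 ≅ Z^3.
  H_2: rank ker ∂_2 − rank ∂_3 = (14 − 13) − 0 = 1, and there is no ∂_3, so H_2 ≅ Z.

As a check, the Euler characteristic is 10 − 24 + 14 = 0, which agrees with 2 − 3 + 1 = 0.
(K is a triangulation of the disjoint union of the circle S^1 and the torus T^2.)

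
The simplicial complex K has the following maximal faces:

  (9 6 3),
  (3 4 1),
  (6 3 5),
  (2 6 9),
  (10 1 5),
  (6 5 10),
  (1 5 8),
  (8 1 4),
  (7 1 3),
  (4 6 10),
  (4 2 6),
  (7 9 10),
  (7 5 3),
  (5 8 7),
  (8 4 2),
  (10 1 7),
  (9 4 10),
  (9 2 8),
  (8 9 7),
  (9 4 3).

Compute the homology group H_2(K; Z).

K has 10 vertices, 30 edges, 20 triangles.
rank ∂_2 = 20, rank ∂_3 = 0 ⇒ b_2 = 20 − 20 − 0 = 0. So H_2 ≅ 0.

H_2 ≅ 0.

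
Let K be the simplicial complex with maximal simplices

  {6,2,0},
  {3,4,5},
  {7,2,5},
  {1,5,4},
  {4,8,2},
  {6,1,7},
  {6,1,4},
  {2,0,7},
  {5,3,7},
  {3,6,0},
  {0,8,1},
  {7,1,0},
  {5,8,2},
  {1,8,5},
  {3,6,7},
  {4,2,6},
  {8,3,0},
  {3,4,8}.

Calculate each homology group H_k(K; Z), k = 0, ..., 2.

H_0 = Z,  H_1 = Z ⊕ Z/2,  H_2 = 0.

Order the vertices as 0 < 1 < 2 < 3 < 4 < 5 < 6 < 7 < 8. Listing each simplex with vertices in this order, K has dimension 2 with simplices:

  0-simplices (9): [0], [1], [2], [3], [4], [5], [6], [7], [8]
  1-simplices (27): (27 of them)
  2-simplices (18): [0,1,7], [0,1,8], [0,2,6], [0,2,7], [0,3,6], [0,3,8], [1,4,5], [1,4,6], [1,5,8], [1,6,7], [2,4,6], [2,4,8], [2,5,7], [2,5,8], [3,4,5], [3,4,8], [3,5,7], [3,6,7]

so the chain groups are C_0 ≅ Z^9, C_1 ≅ Z^27, C_2 ≅ Z^18.

Boundary ∂_1: C_1 → C_0 maps an edge to its endpoints' difference, ∂[p,q] = q − p. For instance
  ∂[2,5] = [5] − [2].
As a 9×27 matrix over Z this has rank 8, with invariant factors (1,1,1,1,1,1,1,1).

∂_2: C_2 → C_1 acts by ∂[p,q,r] = [q,r] − [p,r] + [p,q]. For instance
  ∂[3,5,7] = [5,7] − [3,7] + [3,5],
  ∂[3,6,7] = [6,7] − [3,7] + [3,6].
The resulting 27×18 matrix has rank 18, and its Smith normal form has invariant factors (1,1,1,1,1,1,1,1,1,1,1,1,1,1,1,1,1,2).

Now H_k = ker ∂_k / im ∂_{k+1}, so:

  H_0: rank C_0 − rank ∂_1 = 9 − 8 = 1, and the invariant factors of ∂_1 are all 1, so H_0 = Z.
  H_1: rank ker ∂_1 − rank ∂_2 = (27 − 8) − 18 = 1, and ∂_2 has invariant factor 2 > 1, so H_1 = Z ⊕ Z/2.
  H_2: rank ker ∂_2 − rank ∂_3 = (18 − 18) − 0 = 0, and there is no ∂_3, so H_2 = 0.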